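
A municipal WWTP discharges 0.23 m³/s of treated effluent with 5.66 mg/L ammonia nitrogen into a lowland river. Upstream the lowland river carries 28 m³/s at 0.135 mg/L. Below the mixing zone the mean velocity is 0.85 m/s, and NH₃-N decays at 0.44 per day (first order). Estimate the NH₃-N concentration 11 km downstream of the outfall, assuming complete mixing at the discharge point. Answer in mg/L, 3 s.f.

0.169 mg/L

After complete mixing, C₀ = (0.23·5.66 + 28·0.135) / 28.23 = 0.18 mg/L.
Travel time t = 1.1e+04 m / 0.85 m/s = 1.294e+04 s = 0.1498 d.
C = 0.18·exp(−0.44·0.1498) = 0.18·0.9362 = 0.1685 mg/L.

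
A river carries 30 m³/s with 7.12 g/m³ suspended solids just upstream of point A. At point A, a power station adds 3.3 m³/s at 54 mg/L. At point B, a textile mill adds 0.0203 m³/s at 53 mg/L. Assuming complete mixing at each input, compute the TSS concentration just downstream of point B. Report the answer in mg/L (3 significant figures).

11.8 mg/L

After input A: C = (30·7.12 + 3.3·54) / 33.3 = 11.77 mg/L.
After input B: C = (33.3·11.77 + 0.0203·53) / 33.32 = 11.79 mg/L.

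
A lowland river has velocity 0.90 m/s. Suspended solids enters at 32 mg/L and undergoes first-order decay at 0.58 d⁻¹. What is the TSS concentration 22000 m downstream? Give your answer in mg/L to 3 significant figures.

27.2 mg/L

Travel time t = 22000 m / 0.90 m/s = 2.2e+04/0.90 = 2.444e+04 s = 0.2829 d.
First-order decay: C = 32·exp(−0.58·0.2829) = 32·0.8487 = 27.16 mg/L.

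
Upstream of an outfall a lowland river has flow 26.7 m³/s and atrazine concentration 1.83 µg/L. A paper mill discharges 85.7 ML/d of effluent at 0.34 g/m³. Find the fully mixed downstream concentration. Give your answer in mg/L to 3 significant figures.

85.7 ML/d = 0.9919 m³/s.
1.83 µg/L = 0.00183 mg/L.
Conservation of mass across the mixing zone: C = (0.9919·0.34 + 26.7·0.00183) / (0.9919 + 26.7) = 0.3861/27.69 = 0.01394 mg/L.

0.0139 mg/L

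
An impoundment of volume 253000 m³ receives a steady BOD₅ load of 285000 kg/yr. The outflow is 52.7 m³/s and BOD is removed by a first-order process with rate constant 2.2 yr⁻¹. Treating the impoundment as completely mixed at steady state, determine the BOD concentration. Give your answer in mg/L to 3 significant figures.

Outflow Q = 52.7 m³/s × 3.156e+07 s/yr = 1.663e+09 m³/yr.
Steady-state CSTR mass balance: W = Q·C + k·V·C, so C = W/(Q + kV).
Q + kV = 1.663e+09 + 2.2·253000 = 1.664e+09 m³/yr.
C = 285000/1.664e+09 = 0.0001713 kg/m³ = 0.1713 mg/L.

0.171 mg/L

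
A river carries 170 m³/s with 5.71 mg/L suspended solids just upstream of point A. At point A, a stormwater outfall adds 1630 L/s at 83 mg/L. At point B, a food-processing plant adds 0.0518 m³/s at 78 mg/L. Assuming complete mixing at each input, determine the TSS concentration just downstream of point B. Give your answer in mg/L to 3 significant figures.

1630 L/s = 1.63 m³/s.
After input A: C = (170·5.71 + 1.63·83) / 171.6 = 6.444 mg/L.
After input B: C = (171.6·6.444 + 0.0518·78) / 171.7 = 6.466 mg/L.

6.47 mg/L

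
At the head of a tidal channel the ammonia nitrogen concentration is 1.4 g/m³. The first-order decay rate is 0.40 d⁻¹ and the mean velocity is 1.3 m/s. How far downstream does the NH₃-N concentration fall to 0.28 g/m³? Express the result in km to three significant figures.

452 km

From C = C₀·e^(−kt), t = ln(C₀/C)/k = ln(1.4/0.28)/0.40 = 1.609/0.40 = 4.024 d.
Distance = v·t = 1.3 m/s × 3.476e+05 s = 4.519e+05 m = 451.9 km.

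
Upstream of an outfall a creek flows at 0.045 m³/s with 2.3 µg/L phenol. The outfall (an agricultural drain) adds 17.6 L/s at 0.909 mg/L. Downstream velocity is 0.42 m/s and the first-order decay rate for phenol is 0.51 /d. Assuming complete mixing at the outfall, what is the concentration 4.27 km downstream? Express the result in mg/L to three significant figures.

0.242 mg/L

17.6 L/s = 0.0176 m³/s.
2.3 µg/L = 0.0023 mg/L.
After complete mixing, C₀ = (0.0176·0.909 + 0.045·0.0023) / 0.0626 = 0.2572 mg/L.
Travel time t = 4270 m / 0.42 m/s = 1.017e+04 s = 0.1177 d.
C = 0.2572·exp(−0.51·0.1177) = 0.2572·0.9418 = 0.2422 mg/L.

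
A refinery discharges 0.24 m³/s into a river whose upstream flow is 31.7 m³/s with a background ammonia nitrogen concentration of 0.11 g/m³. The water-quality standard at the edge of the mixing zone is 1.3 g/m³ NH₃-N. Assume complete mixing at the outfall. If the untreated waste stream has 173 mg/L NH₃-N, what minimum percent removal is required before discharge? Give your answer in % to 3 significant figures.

Mass balance: 1.3·31.94 = 0.24·Cₑ + 31.7·0.11.
Cₑ = (41.52 − 3.487) / 0.24 = 158.5 mg/L.
Required removal = 1 − 158.5/173 = 8.394 %.

8.39 %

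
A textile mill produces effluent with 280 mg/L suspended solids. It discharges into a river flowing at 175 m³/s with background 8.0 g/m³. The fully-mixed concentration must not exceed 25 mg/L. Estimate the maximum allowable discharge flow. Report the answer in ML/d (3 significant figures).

Mass balance at complete mixing: C_std·(Q_w + Q_r) = Q_w·C_e + Q_r·C_b.
Rearranging, Q_w = Q_r·(C_std − C_b)/(C_e − C_std) = 175·(25 − 8) / (280 − 25) = 11.67 m³/s.
= 1008 ML/d.

1010 ML/d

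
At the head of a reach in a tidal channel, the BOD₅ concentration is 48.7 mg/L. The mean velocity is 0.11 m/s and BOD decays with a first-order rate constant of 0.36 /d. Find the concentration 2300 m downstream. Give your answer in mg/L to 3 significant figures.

Travel time t = 2300 m / 0.11 m/s = 2300/0.11 = 2.091e+04 s = 0.242 d.
First-order decay: C = 48.7·exp(−0.36·0.242) = 48.7·0.9166 = 44.64 mg/L.

44.6 mg/L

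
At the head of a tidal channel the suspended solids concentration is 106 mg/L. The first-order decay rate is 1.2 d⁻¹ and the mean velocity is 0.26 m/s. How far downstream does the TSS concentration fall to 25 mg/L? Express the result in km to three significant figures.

From C = C₀·e^(−kt), t = ln(C₀/C)/k = ln(106/25)/1.2 = 1.445/1.2 = 1.204 d.
Distance = v·t = 0.26 m/s × 1.04e+05 s = 2.704e+04 m = 27.04 km.

27.0 km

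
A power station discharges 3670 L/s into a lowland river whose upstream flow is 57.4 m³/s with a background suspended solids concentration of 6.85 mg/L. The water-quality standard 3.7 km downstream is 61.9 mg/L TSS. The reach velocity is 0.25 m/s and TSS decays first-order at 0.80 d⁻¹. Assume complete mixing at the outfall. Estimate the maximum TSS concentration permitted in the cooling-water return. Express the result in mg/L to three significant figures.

1070 mg/L

3670 L/s = 3.67 m³/s.
Travel time to the compliance point: t = 3700/0.25 = 1.48e+04 s = 0.1713 d; decay factor exp(−0.80·0.1713) = 0.8719.
So the concentration just after mixing may be at most 61.9/0.8719 = 70.99 mg/L.
Mass balance: 70.99·61.07 = 3.67·Cₑ + 57.4·6.85.
Cₑ = (4335 − 393.2) / 3.67 = 1074 mg/L.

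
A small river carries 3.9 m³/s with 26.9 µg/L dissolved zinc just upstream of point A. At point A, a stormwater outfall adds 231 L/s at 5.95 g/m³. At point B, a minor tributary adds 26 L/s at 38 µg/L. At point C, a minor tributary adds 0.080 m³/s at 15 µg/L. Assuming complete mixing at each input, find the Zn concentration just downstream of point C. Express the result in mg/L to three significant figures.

26.9 µg/L = 0.0269 mg/L.
231 L/s = 0.231 m³/s.
After input A: C = (3.9·0.0269 + 0.231·5.95) / 4.131 = 0.3581 mg/L.
26 L/s = 0.026 m³/s.
38 µg/L = 0.038 mg/L.
After input B: C = (4.131·0.3581 + 0.026·0.038) / 4.157 = 0.3561 mg/L.
15 µg/L = 0.015 mg/L.
After input C: C = (4.157·0.3561 + 0.08·0.015) / 4.237 = 0.3497 mg/L.

0.350 mg/L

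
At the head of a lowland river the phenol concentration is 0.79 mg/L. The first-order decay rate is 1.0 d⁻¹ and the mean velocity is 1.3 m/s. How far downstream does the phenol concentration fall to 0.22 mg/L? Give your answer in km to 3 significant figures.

144 km

From C = C₀·e^(−kt), t = ln(C₀/C)/k = ln(0.79/0.22)/1.0 = 1.278/1.0 = 1.278 d.
Distance = v·t = 1.3 m/s × 1.105e+05 s = 1.436e+05 m = 143.6 km.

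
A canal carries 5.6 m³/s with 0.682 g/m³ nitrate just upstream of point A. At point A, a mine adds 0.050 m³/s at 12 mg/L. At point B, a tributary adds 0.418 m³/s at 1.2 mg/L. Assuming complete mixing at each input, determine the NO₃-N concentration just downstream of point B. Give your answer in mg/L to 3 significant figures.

After input A: C = (5.6·0.682 + 0.05·12) / 5.65 = 0.7822 mg/L.
After input B: C = (5.65·0.7822 + 0.418·1.2) / 6.068 = 0.8109 mg/L.

0.811 mg/L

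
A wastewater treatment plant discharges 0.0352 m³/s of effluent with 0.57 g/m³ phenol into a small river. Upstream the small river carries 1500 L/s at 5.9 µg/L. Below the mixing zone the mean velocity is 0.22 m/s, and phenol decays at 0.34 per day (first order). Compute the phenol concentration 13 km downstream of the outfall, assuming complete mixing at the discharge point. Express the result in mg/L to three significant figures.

0.0149 mg/L

1500 L/s = 1.5 m³/s.
5.9 µg/L = 0.0059 mg/L.
After complete mixing, C₀ = (0.0352·0.57 + 1.5·0.0059) / 1.535 = 0.01883 mg/L.
Travel time t = 1.3e+04 m / 0.22 m/s = 5.909e+04 s = 0.6839 d.
C = 0.01883·exp(−0.34·0.6839) = 0.01883·0.7925 = 0.01493 mg/L.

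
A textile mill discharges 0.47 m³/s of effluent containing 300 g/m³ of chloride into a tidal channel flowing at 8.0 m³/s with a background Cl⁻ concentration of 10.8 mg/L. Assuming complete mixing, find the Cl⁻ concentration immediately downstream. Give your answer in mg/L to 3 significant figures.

Conservation of mass across the mixing zone: C = (0.47·300 + 8·10.8) / (0.47 + 8) = 227.4/8.47 = 26.85 mg/L.

26.8 mg/L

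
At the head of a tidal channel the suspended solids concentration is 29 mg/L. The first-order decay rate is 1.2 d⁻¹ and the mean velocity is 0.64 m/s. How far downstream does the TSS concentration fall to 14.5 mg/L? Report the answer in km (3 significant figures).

From C = C₀·e^(−kt), t = ln(C₀/C)/k = ln(29/14.5)/1.2 = 0.6931/1.2 = 0.5776 d.
Distance = v·t = 0.64 m/s × 4.991e+04 s = 3.194e+04 m = 31.94 km.

31.9 km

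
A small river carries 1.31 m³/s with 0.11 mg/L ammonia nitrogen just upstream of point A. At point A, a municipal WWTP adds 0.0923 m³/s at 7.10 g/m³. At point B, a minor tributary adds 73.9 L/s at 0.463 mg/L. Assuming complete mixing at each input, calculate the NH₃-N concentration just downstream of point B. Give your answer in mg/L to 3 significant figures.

After input A: C = (1.31·0.11 + 0.0923·7.1) / 1.402 = 0.5701 mg/L.
73.9 L/s = 0.0739 m³/s.
After input B: C = (1.402·0.5701 + 0.0739·0.463) / 1.476 = 0.5647 mg/L.

0.565 mg/L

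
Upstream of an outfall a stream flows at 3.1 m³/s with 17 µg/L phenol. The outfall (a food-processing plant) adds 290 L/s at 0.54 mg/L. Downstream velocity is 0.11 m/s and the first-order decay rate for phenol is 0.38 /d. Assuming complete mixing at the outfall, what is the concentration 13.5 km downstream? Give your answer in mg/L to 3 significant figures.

290 L/s = 0.29 m³/s.
17 µg/L = 0.017 mg/L.
After complete mixing, C₀ = (0.29·0.54 + 3.1·0.017) / 3.39 = 0.06174 mg/L.
Travel time t = 1.35e+04 m / 0.11 m/s = 1.227e+05 s = 1.42 d.
C = 0.06174·exp(−0.38·1.42) = 0.06174·0.5829 = 0.03599 mg/L.

0.0360 mg/L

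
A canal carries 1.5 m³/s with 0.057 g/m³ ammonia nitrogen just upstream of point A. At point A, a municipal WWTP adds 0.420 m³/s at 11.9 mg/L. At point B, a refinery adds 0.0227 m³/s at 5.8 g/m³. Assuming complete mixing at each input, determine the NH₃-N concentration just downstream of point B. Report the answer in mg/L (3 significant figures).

After input A: C = (1.5·0.057 + 0.42·11.9) / 1.92 = 2.648 mg/L.
After input B: C = (1.92·2.648 + 0.0227·5.8) / 1.943 = 2.684 mg/L.

2.68 mg/L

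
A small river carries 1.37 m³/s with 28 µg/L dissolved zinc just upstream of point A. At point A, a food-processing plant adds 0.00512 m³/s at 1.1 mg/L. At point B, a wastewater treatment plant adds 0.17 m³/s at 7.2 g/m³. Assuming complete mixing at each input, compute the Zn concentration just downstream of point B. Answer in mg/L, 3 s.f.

28 µg/L = 0.028 mg/L.
After input A: C = (1.37·0.028 + 0.00512·1.1) / 1.375 = 0.03199 mg/L.
After input B: C = (1.375·0.03199 + 0.17·7.2) / 1.545 = 0.8206 mg/L.

0.821 mg/L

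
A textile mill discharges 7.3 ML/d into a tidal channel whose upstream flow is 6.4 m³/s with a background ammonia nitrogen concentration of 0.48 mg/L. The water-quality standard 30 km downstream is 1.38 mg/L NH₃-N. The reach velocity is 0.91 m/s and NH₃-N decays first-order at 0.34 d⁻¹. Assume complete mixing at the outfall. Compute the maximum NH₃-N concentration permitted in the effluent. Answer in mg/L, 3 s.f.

7.3 ML/d = 0.08449 m³/s.
Travel time to the compliance point: t = 3e+04/0.91 = 3.297e+04 s = 0.3816 d; decay factor exp(−0.34·0.3816) = 0.8783.
So the concentration just after mixing may be at most 1.38/0.8783 = 1.571 mg/L.
Mass balance: 1.571·6.484 = 0.08449·Cₑ + 6.4·0.48.
Cₑ = (10.19 − 3.072) / 0.08449 = 84.22 mg/L.

84.2 mg/L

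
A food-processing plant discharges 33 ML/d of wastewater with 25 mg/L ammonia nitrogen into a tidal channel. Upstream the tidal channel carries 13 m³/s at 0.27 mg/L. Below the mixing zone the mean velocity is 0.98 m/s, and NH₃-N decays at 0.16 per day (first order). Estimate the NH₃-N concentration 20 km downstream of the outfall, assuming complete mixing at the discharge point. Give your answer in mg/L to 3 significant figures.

0.940 mg/L

33 ML/d = 0.3819 m³/s.
After complete mixing, C₀ = (0.3819·25 + 13·0.27) / 13.38 = 0.9758 mg/L.
Travel time t = 2e+04 m / 0.98 m/s = 2.041e+04 s = 0.2362 d.
C = 0.9758·exp(−0.16·0.2362) = 0.9758·0.9629 = 0.9396 mg/L.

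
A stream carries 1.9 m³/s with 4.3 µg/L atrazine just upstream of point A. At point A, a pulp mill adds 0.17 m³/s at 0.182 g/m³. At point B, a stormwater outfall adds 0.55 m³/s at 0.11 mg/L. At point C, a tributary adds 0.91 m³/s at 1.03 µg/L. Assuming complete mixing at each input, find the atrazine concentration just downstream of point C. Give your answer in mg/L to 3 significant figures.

4.3 µg/L = 0.0043 mg/L.
After input A: C = (1.9·0.0043 + 0.17·0.182) / 2.07 = 0.01889 mg/L.
After input B: C = (2.07·0.01889 + 0.55·0.11) / 2.62 = 0.03802 mg/L.
1.03 µg/L = 0.00103 mg/L.
After input C: C = (2.62·0.03802 + 0.91·0.00103) / 3.53 = 0.02848 mg/L.

0.0285 mg/L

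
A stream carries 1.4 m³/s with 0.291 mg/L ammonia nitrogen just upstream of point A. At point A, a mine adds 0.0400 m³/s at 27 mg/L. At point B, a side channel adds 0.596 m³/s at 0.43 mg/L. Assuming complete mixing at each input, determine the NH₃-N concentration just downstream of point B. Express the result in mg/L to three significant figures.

After input A: C = (1.4·0.291 + 0.04·27) / 1.44 = 1.033 mg/L.
After input B: C = (1.44·1.033 + 0.596·0.43) / 2.036 = 0.8564 mg/L.

0.856 mg/L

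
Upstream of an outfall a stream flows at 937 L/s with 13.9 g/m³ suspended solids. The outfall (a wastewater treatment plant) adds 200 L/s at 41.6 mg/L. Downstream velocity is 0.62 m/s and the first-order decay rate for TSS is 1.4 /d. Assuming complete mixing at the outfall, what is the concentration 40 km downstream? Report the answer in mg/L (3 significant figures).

200 L/s = 0.2 m³/s.
937 L/s = 0.937 m³/s.
After complete mixing, C₀ = (0.2·41.6 + 0.937·13.9) / 1.137 = 18.77 mg/L.
Travel time t = 4e+04 m / 0.62 m/s = 6.452e+04 s = 0.7467 d.
C = 18.77·exp(−1.4·0.7467) = 18.77·0.3516 = 6.599 mg/L.

6.60 mg/L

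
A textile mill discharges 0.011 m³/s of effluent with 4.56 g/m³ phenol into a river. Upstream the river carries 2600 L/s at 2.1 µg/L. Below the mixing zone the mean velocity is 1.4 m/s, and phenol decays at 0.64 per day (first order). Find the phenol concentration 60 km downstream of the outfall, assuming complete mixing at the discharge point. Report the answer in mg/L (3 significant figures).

0.0155 mg/L

2600 L/s = 2.6 m³/s.
2.1 µg/L = 0.0021 mg/L.
After complete mixing, C₀ = (0.011·4.56 + 2.6·0.0021) / 2.611 = 0.0213 mg/L.
Travel time t = 6e+04 m / 1.4 m/s = 4.286e+04 s = 0.496 d.
C = 0.0213·exp(−0.64·0.496) = 0.0213·0.728 = 0.01551 mg/L.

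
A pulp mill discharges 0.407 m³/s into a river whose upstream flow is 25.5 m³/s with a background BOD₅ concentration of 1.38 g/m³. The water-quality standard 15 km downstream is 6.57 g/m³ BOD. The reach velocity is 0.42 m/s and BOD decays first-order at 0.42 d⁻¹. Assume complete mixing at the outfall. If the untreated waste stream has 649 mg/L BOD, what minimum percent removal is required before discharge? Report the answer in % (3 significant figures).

36.7 %

Travel time to the compliance point: t = 1.5e+04/0.42 = 3.571e+04 s = 0.4134 d; decay factor exp(−0.42·0.4134) = 0.8406.
So the concentration just after mixing may be at most 6.57/0.8406 = 7.816 mg/L.
Mass balance: 7.816·25.91 = 0.407·Cₑ + 25.5·1.38.
Cₑ = (202.5 − 35.19) / 0.407 = 411 mg/L.
Required removal = 1 − 411/649 = 36.67 %.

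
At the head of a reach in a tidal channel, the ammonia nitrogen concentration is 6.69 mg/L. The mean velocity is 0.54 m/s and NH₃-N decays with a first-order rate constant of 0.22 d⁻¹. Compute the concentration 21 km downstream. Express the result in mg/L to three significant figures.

Travel time t = 21 km / 0.54 m/s = 2.1e+04/0.54 = 3.889e+04 s = 0.4501 d.
First-order decay: C = 6.69·exp(−0.22·0.4501) = 6.69·0.9057 = 6.059 mg/L.

6.06 mg/L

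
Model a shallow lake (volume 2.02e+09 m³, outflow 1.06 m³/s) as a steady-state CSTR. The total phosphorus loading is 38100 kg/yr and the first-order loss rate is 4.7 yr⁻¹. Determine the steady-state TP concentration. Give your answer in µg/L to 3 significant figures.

4.00 µg/L

Outflow Q = 1.06 m³/s × 3.156e+07 s/yr = 3.345e+07 m³/yr.
Steady-state CSTR mass balance: W = Q·C + k·V·C, so C = W/(Q + kV).
Q + kV = 3.345e+07 + 4.7·2.02e+09 = 9.527e+09 m³/yr.
C = 38100/9.527e+09 = 3.999e-06 kg/m³ = 0.003999 mg/L = 3.999 µg/L.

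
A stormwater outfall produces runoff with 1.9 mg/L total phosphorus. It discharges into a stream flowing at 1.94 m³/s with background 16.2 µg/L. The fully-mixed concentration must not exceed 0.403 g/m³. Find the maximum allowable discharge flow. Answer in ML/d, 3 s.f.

16.2 µg/L = 0.0162 mg/L.
Mass balance at complete mixing: C_std·(Q_w + Q_r) = Q_w·C_e + Q_r·C_b.
Rearranging, Q_w = Q_r·(C_std − C_b)/(C_e − C_std) = 1.94·(0.403 − 0.0162) / (1.9 − 0.403) = 0.5013 m³/s.
= 43.31 ML/d.

43.3 ML/d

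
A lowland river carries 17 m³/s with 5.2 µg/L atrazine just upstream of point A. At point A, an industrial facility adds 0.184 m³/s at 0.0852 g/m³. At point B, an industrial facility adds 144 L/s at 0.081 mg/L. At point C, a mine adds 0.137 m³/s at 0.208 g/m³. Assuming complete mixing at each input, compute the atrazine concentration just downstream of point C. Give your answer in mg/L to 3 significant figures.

0.00826 mg/L

5.2 µg/L = 0.0052 mg/L.
After input A: C = (17·0.0052 + 0.184·0.0852) / 17.18 = 0.006057 mg/L.
144 L/s = 0.144 m³/s.
After input B: C = (17.18·0.006057 + 0.144·0.081) / 17.33 = 0.006679 mg/L.
After input C: C = (17.33·0.006679 + 0.137·0.208) / 17.46 = 0.008259 mg/L.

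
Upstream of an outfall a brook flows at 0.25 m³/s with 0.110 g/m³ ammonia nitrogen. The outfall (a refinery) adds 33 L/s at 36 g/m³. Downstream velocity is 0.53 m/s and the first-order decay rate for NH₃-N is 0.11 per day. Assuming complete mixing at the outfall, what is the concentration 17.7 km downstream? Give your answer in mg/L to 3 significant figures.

33 L/s = 0.033 m³/s.
After complete mixing, C₀ = (0.033·36 + 0.25·0.11) / 0.283 = 4.295 mg/L.
Travel time t = 1.77e+04 m / 0.53 m/s = 3.34e+04 s = 0.3865 d.
C = 4.295·exp(−0.11·0.3865) = 4.295·0.9584 = 4.116 mg/L.

4.12 mg/L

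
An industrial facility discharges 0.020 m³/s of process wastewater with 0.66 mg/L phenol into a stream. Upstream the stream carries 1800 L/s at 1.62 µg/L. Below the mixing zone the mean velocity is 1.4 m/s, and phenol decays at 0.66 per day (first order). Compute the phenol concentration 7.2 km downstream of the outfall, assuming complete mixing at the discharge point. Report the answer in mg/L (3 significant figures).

0.00851 mg/L

1800 L/s = 1.8 m³/s.
1.62 µg/L = 0.00162 mg/L.
After complete mixing, C₀ = (0.02·0.66 + 1.8·0.00162) / 1.82 = 0.008855 mg/L.
Travel time t = 7200 m / 1.4 m/s = 5143 s = 0.05952 d.
C = 0.008855·exp(−0.66·0.05952) = 0.008855·0.9615 = 0.008514 mg/L.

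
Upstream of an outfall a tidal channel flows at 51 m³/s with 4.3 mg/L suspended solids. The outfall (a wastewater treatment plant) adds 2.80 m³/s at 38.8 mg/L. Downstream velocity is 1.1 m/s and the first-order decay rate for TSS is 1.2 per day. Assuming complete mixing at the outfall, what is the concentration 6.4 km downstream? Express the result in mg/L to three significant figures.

5.62 mg/L

After complete mixing, C₀ = (2.8·38.8 + 51·4.3) / 53.8 = 6.096 mg/L.
Travel time t = 6400 m / 1.1 m/s = 5818 s = 0.06734 d.
C = 6.096·exp(−1.2·0.06734) = 6.096·0.9224 = 5.622 mg/L.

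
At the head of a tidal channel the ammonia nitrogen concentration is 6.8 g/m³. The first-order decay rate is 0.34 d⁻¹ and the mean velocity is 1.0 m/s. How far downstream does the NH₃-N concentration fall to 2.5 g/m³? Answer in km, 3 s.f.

254 km

From C = C₀·e^(−kt), t = ln(C₀/C)/k = ln(6.8/2.5)/0.34 = 1.001/0.34 = 2.943 d.
Distance = v·t = 1.0 m/s × 2.543e+05 s = 2.543e+05 m = 254.3 km.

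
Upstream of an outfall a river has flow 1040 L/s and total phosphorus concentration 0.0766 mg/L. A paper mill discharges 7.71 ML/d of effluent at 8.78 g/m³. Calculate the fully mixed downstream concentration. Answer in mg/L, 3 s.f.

7.71 ML/d = 0.08924 m³/s.
1040 L/s = 1.04 m³/s.
Conservation of mass across the mixing zone: C = (0.08924·8.78 + 1.04·0.0766) / (0.08924 + 1.04) = 0.8632/1.129 = 0.7644 mg/L.

0.764 mg/L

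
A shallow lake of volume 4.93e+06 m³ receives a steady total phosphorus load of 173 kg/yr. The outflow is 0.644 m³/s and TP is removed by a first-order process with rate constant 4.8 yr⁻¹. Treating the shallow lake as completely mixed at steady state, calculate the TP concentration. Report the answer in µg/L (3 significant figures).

Outflow Q = 0.644 m³/s × 3.156e+07 s/yr = 2.032e+07 m³/yr.
Steady-state CSTR mass balance: W = Q·C + k·V·C, so C = W/(Q + kV).
Q + kV = 2.032e+07 + 4.8·4.93e+06 = 4.399e+07 m³/yr.
C = 173/4.399e+07 = 3.933e-06 kg/m³ = 0.003933 mg/L = 3.933 µg/L.

3.93 µg/L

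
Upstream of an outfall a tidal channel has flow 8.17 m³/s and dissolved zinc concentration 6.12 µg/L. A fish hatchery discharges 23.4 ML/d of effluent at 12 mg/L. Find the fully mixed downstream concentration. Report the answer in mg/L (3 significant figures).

0.391 mg/L

23.4 ML/d = 0.2708 m³/s.
6.12 µg/L = 0.00612 mg/L.
Flow-weighted mixing gives C = (0.2708·12 + 8.17·0.00612) / (0.2708 + 8.17) = 3.3/8.441 = 0.391 mg/L.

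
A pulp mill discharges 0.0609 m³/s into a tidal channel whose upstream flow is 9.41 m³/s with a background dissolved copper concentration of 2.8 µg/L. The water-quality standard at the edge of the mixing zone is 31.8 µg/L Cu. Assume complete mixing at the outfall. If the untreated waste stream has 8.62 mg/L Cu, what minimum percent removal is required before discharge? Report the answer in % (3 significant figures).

47.6 %

2.8 µg/L = 0.0028 mg/L.
31.8 µg/L = 0.0318 mg/L.
Mass balance: 0.0318·9.471 = 0.0609·Cₑ + 9.41·0.0028.
Cₑ = (0.3012 − 0.02635) / 0.0609 = 4.513 mg/L.
Required removal = 1 − 4.513/8.62 = 47.65 %.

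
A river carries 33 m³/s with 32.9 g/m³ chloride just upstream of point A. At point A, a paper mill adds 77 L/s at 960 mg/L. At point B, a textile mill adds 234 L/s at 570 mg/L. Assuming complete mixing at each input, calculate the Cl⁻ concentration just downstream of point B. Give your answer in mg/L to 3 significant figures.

38.8 mg/L

77 L/s = 0.077 m³/s.
After input A: C = (33·32.9 + 0.077·960) / 33.08 = 35.06 mg/L.
234 L/s = 0.234 m³/s.
After input B: C = (33.08·35.06 + 0.234·570) / 33.31 = 38.82 mg/L.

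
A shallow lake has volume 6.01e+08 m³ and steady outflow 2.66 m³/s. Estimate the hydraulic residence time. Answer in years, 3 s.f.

Q = 2.66 m³/s × 3.156e+07 s/yr = 8.394e+07 m³/yr.
Hydraulic residence time τ = V/Q = 6.01e+08/8.394e+07 = 7.16 yr.

7.16 yr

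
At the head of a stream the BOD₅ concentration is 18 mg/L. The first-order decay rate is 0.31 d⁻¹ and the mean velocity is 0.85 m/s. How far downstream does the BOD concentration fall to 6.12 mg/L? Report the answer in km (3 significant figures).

From C = C₀·e^(−kt), t = ln(C₀/C)/k = ln(18/6.12)/0.31 = 1.079/0.31 = 3.48 d.
Distance = v·t = 0.85 m/s × 3.007e+05 s = 2.556e+05 m = 255.6 km.

256 km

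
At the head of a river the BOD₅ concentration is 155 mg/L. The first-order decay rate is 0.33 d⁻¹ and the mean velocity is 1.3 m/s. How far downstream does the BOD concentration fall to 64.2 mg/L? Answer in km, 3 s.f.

From C = C₀·e^(−kt), t = ln(C₀/C)/k = ln(155/64.2)/0.33 = 0.8814/0.33 = 2.671 d.
Distance = v·t = 1.3 m/s × 2.308e+05 s = 3e+05 m = 300 km.

300 km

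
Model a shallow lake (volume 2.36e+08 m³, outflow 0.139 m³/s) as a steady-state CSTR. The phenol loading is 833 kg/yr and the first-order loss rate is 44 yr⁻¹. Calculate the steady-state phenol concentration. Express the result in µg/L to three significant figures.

Outflow Q = 0.139 m³/s × 3.156e+07 s/yr = 4.387e+06 m³/yr.
Steady-state CSTR mass balance: W = Q·C + k·V·C, so C = W/(Q + kV).
Q + kV = 4.387e+06 + 44·2.36e+08 = 1.039e+10 m³/yr.
C = 833/1.039e+10 = 8.019e-08 kg/m³ = 8.019e-05 mg/L = 0.08019 µg/L.

0.0802 µg/L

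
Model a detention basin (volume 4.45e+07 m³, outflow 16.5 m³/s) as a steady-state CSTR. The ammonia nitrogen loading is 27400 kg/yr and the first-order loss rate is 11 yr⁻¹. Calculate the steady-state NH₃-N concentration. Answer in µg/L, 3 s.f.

Outflow Q = 16.5 m³/s × 3.156e+07 s/yr = 5.207e+08 m³/yr.
Steady-state CSTR mass balance: W = Q·C + k·V·C, so C = W/(Q + kV).
Q + kV = 5.207e+08 + 11·4.45e+07 = 1.01e+09 m³/yr.
C = 27400/1.01e+09 = 2.712e-05 kg/m³ = 0.02712 mg/L = 27.12 µg/L.

27.1 µg/L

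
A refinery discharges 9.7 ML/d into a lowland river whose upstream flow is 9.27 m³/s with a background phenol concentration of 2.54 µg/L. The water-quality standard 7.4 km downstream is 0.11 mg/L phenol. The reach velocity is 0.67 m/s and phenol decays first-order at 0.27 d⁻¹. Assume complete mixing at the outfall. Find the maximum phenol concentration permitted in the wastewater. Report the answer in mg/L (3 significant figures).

9.31 mg/L

9.7 ML/d = 0.1123 m³/s.
2.54 µg/L = 0.00254 mg/L.
Travel time to the compliance point: t = 7400/0.67 = 1.104e+04 s = 0.1278 d; decay factor exp(−0.27·0.1278) = 0.9661.
So the concentration just after mixing may be at most 0.11/0.9661 = 0.1139 mg/L.
Mass balance: 0.1139·9.382 = 0.1123·Cₑ + 9.27·0.00254.
Cₑ = (1.068 − 0.02355) / 0.1123 = 9.306 mg/L.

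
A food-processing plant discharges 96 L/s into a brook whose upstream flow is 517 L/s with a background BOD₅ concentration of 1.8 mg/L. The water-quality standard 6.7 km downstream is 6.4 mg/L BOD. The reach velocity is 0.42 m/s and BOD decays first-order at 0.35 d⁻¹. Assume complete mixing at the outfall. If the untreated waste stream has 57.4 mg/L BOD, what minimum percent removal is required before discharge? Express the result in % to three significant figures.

40.9 %

96 L/s = 0.096 m³/s.
517 L/s = 0.517 m³/s.
Travel time to the compliance point: t = 6700/0.42 = 1.595e+04 s = 0.1846 d; decay factor exp(−0.35·0.1846) = 0.9374.
So the concentration just after mixing may be at most 6.4/0.9374 = 6.827 mg/L.
Mass balance: 6.827·0.613 = 0.096·Cₑ + 0.517·1.8.
Cₑ = (4.185 − 0.9306) / 0.096 = 33.9 mg/L.
Required removal = 1 − 33.9/57.4 = 40.94 %.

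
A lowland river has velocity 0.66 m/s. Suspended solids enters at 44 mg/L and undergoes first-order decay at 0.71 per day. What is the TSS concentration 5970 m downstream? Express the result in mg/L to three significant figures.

Travel time t = 5970 m / 0.66 m/s = 5970/0.66 = 9045 s = 0.1047 d.
First-order decay: C = 44·exp(−0.71·0.1047) = 44·0.9284 = 40.85 mg/L.

40.8 mg/L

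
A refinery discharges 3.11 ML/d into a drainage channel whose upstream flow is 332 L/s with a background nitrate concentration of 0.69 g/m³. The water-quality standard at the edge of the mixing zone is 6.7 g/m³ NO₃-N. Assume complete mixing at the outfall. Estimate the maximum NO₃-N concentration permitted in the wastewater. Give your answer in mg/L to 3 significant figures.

3.11 ML/d = 0.036 m³/s.
332 L/s = 0.332 m³/s.
Mass balance: 6.7·0.368 = 0.036·Cₑ + 0.332·0.69.
Cₑ = (2.466 − 0.2291) / 0.036 = 62.13 mg/L.

62.1 mg/L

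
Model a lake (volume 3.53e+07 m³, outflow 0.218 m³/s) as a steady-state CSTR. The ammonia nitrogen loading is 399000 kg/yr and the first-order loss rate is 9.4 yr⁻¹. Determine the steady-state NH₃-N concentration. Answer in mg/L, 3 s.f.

1.18 mg/L

Outflow Q = 0.218 m³/s × 3.156e+07 s/yr = 6.88e+06 m³/yr.
Steady-state CSTR mass balance: W = Q·C + k·V·C, so C = W/(Q + kV).
Q + kV = 6.88e+06 + 9.4·3.53e+07 = 3.387e+08 m³/yr.
C = 399000/3.387e+08 = 0.001178 kg/m³ = 1.178 mg/L.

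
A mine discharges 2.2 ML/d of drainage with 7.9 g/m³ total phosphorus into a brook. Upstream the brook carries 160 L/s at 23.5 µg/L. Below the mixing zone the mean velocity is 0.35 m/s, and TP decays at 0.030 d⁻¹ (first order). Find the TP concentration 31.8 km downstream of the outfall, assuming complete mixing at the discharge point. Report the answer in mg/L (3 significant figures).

2.2 ML/d = 0.02546 m³/s.
160 L/s = 0.16 m³/s.
23.5 µg/L = 0.0235 mg/L.
After complete mixing, C₀ = (0.02546·7.9 + 0.16·0.0235) / 0.1855 = 1.105 mg/L.
Travel time t = 3.18e+04 m / 0.35 m/s = 9.086e+04 s = 1.052 d.
C = 1.105·exp(−0.030·1.052) = 1.105·0.9689 = 1.071 mg/L.

1.07 mg/L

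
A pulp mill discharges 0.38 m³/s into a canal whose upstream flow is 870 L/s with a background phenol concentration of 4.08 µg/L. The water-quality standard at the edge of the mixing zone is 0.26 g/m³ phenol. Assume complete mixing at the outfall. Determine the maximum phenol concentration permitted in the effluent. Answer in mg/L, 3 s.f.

0.846 mg/L

870 L/s = 0.87 m³/s.
4.08 µg/L = 0.00408 mg/L.
Mass balance: 0.26·1.25 = 0.38·Cₑ + 0.87·0.00408.
Cₑ = (0.325 − 0.00355) / 0.38 = 0.8459 mg/L.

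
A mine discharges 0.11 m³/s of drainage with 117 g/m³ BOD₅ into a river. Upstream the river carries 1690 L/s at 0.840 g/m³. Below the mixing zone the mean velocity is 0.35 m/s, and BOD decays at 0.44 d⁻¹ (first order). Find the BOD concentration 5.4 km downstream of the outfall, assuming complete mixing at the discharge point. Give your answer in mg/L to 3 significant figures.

1690 L/s = 1.69 m³/s.
After complete mixing, C₀ = (0.11·117 + 1.69·0.84) / 1.8 = 7.939 mg/L.
Travel time t = 5400 m / 0.35 m/s = 1.543e+04 s = 0.1786 d.
C = 7.939·exp(−0.44·0.1786) = 7.939·0.9244 = 7.339 mg/L.

7.34 mg/L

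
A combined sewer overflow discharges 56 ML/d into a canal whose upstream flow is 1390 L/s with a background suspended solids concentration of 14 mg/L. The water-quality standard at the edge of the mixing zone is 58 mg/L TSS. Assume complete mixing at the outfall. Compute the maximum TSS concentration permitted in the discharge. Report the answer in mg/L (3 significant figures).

152 mg/L

56 ML/d = 0.6481 m³/s.
1390 L/s = 1.39 m³/s.
Mass balance: 58·2.038 = 0.6481·Cₑ + 1.39·14.
Cₑ = (118.2 − 19.46) / 0.6481 = 152.4 mg/L.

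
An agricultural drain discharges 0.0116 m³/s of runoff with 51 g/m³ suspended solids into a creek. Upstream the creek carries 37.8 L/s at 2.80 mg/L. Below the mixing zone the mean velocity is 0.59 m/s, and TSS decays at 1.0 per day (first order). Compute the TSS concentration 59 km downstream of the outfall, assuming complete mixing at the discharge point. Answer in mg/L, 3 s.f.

37.8 L/s = 0.0378 m³/s.
After complete mixing, C₀ = (0.0116·51 + 0.0378·2.8) / 0.0494 = 14.12 mg/L.
Travel time t = 5.9e+04 m / 0.59 m/s = 1e+05 s = 1.157 d.
C = 14.12·exp(−1.0·1.157) = 14.12·0.3143 = 4.437 mg/L.

4.44 mg/L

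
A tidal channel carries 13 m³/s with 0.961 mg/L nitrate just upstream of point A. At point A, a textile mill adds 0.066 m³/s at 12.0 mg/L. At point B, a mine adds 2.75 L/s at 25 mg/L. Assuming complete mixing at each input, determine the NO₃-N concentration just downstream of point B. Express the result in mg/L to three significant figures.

After input A: C = (13·0.961 + 0.066·12) / 13.07 = 1.017 mg/L.
2.75 L/s = 0.00275 m³/s.
After input B: C = (13.07·1.017 + 0.00275·25) / 13.07 = 1.022 mg/L.

1.02 mg/L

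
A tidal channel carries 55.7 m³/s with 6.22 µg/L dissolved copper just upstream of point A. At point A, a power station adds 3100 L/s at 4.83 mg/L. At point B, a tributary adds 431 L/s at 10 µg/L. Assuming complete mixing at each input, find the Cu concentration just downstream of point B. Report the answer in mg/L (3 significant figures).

0.259 mg/L

6.22 µg/L = 0.00622 mg/L.
3100 L/s = 3.1 m³/s.
After input A: C = (55.7·0.00622 + 3.1·4.83) / 58.8 = 0.2605 mg/L.
431 L/s = 0.431 m³/s.
10 µg/L = 0.01 mg/L.
After input B: C = (58.8·0.2605 + 0.431·0.01) / 59.23 = 0.2587 mg/L.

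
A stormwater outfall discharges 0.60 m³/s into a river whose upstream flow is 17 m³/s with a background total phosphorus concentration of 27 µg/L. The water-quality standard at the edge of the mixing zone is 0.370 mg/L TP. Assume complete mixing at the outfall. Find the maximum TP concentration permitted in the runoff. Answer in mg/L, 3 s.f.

10.1 mg/L

27 µg/L = 0.027 mg/L.
Mass balance: 0.37·17.6 = 0.6·Cₑ + 17·0.027.
Cₑ = (6.512 − 0.459) / 0.6 = 10.09 mg/L.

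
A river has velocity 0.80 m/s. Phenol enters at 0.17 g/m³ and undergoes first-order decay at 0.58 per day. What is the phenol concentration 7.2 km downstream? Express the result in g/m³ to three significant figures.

0.160 g/m³

Travel time t = 7.2 km / 0.80 m/s = 7200/0.80 = 9000 s = 0.1042 d.
First-order decay: C = 0.17·exp(−0.58·0.1042) = 0.17·0.9414 = 0.16 g/m³.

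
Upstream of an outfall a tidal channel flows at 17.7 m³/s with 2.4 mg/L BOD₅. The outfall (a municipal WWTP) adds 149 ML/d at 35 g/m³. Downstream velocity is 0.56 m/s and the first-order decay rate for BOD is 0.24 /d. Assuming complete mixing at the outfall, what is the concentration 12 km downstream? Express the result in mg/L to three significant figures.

149 ML/d = 1.725 m³/s.
After complete mixing, C₀ = (1.725·35 + 17.7·2.4) / 19.42 = 5.294 mg/L.
Travel time t = 1.2e+04 m / 0.56 m/s = 2.143e+04 s = 0.248 d.
C = 5.294·exp(−0.24·0.248) = 5.294·0.9422 = 4.988 mg/L.

4.99 mg/L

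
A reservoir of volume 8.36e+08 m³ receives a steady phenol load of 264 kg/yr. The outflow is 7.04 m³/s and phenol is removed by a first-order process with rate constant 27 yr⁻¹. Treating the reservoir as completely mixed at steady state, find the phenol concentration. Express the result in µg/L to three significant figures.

Outflow Q = 7.04 m³/s × 3.156e+07 s/yr = 2.222e+08 m³/yr.
Steady-state CSTR mass balance: W = Q·C + k·V·C, so C = W/(Q + kV).
Q + kV = 2.222e+08 + 27·8.36e+08 = 2.279e+10 m³/yr.
C = 264/2.279e+10 = 1.158e-08 kg/m³ = 1.158e-05 mg/L = 0.01158 µg/L.

0.0116 µg/L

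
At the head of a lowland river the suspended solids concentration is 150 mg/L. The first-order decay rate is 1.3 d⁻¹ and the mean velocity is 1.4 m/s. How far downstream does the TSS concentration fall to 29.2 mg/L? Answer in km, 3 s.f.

From C = C₀·e^(−kt), t = ln(C₀/C)/k = ln(150/29.2)/1.3 = 1.636/1.3 = 1.259 d.
Distance = v·t = 1.4 m/s × 1.088e+05 s = 1.523e+05 m = 152.3 km.

152 km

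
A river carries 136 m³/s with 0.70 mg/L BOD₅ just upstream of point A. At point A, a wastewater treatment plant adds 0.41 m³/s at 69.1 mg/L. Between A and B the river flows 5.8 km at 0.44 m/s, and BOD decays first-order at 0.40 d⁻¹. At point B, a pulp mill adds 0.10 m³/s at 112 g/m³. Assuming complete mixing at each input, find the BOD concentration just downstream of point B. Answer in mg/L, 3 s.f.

After input A: C = (136·0.7 + 0.41·69.1) / 136.4 = 0.9056 mg/L.
Over the 5.8 km reach to input B (t = 1.318e+04 s = 0.1526 d), decay gives C = 0.9056·exp(−0.40·0.1526) = 0.852 mg/L.
After input B: C = (136.4·0.852 + 0.1·112) / 136.5 = 0.9334 mg/L.

0.933 mg/L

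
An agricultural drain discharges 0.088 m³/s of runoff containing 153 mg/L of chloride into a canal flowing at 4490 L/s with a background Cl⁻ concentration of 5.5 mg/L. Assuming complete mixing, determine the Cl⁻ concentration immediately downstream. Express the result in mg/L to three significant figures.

4490 L/s = 4.49 m³/s.
Flow-weighted mixing gives C = (0.088·153 + 4.49·5.5) / (0.088 + 4.49) = 38.16/4.578 = 8.335 mg/L.

8.34 mg/L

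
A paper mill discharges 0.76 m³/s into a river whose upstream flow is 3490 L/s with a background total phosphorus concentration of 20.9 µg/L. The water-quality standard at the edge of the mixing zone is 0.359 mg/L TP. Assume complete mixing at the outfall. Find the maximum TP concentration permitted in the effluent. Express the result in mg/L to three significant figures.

3490 L/s = 3.49 m³/s.
20.9 µg/L = 0.0209 mg/L.
Mass balance: 0.359·4.25 = 0.76·Cₑ + 3.49·0.0209.
Cₑ = (1.526 − 0.07294) / 0.76 = 1.912 mg/L.

1.91 mg/L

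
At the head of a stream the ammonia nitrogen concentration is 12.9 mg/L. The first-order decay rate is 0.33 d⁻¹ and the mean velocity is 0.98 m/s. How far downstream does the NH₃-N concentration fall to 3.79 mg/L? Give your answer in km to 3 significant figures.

From C = C₀·e^(−kt), t = ln(C₀/C)/k = ln(12.9/3.79)/0.33 = 1.225/0.33 = 3.712 d.
Distance = v·t = 0.98 m/s × 3.207e+05 s = 3.143e+05 m = 314.3 km.

314 km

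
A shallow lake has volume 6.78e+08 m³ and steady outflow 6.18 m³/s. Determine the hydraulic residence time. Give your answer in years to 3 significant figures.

Q = 6.18 m³/s × 3.156e+07 s/yr = 1.95e+08 m³/yr.
Hydraulic residence time τ = V/Q = 6.78e+08/1.95e+08 = 3.476 yr.

3.48 yr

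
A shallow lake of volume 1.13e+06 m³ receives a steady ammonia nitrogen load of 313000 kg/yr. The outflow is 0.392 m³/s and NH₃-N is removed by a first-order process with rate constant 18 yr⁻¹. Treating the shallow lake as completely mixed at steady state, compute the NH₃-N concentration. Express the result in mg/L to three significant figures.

Outflow Q = 0.392 m³/s × 3.156e+07 s/yr = 1.237e+07 m³/yr.
Steady-state CSTR mass balance: W = Q·C + k·V·C, so C = W/(Q + kV).
Q + kV = 1.237e+07 + 18·1.13e+06 = 3.271e+07 m³/yr.
C = 313000/3.271e+07 = 0.009569 kg/m³ = 9.569 mg/L.

9.57 mg/L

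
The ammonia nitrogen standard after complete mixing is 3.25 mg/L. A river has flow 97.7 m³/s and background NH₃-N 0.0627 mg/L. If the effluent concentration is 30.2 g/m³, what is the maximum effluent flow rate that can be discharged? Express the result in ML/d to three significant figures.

Mass balance at complete mixing: C_std·(Q_w + Q_r) = Q_w·C_e + Q_r·C_b.
Rearranging, Q_w = Q_r·(C_std − C_b)/(C_e − C_std) = 97.7·(3.25 − 0.0627) / (30.2 − 3.25) = 11.55 m³/s.
= 998.3 ML/d.

998 ML/d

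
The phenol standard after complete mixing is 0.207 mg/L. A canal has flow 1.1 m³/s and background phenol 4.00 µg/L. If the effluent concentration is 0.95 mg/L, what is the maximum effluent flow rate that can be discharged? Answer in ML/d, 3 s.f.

26.0 ML/d

4.00 µg/L = 0.004 mg/L.
Mass balance at complete mixing: C_std·(Q_w + Q_r) = Q_w·C_e + Q_r·C_b.
Rearranging, Q_w = Q_r·(C_std − C_b)/(C_e − C_std) = 1.1·(0.207 − 0.004) / (0.95 − 0.207) = 0.3005 m³/s.
= 25.97 ML/d.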